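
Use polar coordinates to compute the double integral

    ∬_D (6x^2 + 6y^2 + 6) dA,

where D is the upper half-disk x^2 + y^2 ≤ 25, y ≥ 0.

The region D is 0 ≤ r ≤ 5, 0 ≤ θ ≤ π in polar coordinates, where x = r cos(θ), y = r sin(θ), and dA = r dr dθ.

Under the substitution, the integrand becomes 6r^2 + 6, so

    ∬_D (6x^2 + 6y^2 + 6) dA = ∫_{0}^{π} ∫_{0}^{5} (6r^2 + 6) · r dr dθ.

Inner integral (in r): ∫_{0}^{5} (6r^2 + 6) · r dr = 2025/2.

Outer integral (in θ): ∫_{0}^{π} (2025/2) dθ = 2025π/2.

Therefore ∬_D (6x^2 + 6y^2 + 6) dA = 2025π/2.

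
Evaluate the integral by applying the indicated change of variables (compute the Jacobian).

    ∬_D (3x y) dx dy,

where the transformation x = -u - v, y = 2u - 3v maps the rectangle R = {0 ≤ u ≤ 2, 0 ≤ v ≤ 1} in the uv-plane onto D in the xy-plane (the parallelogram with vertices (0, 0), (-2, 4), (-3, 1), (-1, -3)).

Compute the Jacobian determinant of (x, y) with respect to (u, v):

    ∂(x,y)/∂(u,v) = | -1  -1 | = (-1)(-3) - (-1)(2) = 5.
                   | 2  -3 |

Its absolute value is |J| = 5 (the area scaling factor).

Substituting x = -u - v, y = 2u - 3v into the integrand,

    3x y → -6u^2 + 3u v + 9v^2,

so the integral becomes

    ∬_R (-6u^2 + 3u v + 9v^2) · |J| du dv = ∫_0^2 ∫_0^1 (-30u^2 + 15u v + 45v^2) dv du.

Inner (v): -30u^2 + 15u/2 + 15.
Outer (u): -35.

Therefore ∬_D (3x y) dx dy = -35.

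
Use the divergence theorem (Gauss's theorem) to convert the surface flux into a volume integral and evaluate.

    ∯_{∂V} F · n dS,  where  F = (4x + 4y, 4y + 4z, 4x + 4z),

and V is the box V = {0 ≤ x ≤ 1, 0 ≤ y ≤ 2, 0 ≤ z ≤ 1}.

By the divergence theorem,

    ∯_{∂V} F · n dS = ∭_V (∇ · F) dV.

Compute the divergence:
    ∇ · F = ∂F_x/∂x + ∂F_y/∂y + ∂F_z/∂z = 4 + 4 + 4 = 12.

V is a rectangular box, so dV = dx dy dz with 0 ≤ x ≤ 1, 0 ≤ y ≤ 2, 0 ≤ z ≤ 1.

Integrate (12) over V as an iterated integral:

    ∭_V (∇·F) dV = ∫_0^{1} ∫_0^{2} ∫_0^{1} (12) dz dy dx.

Inner (z from 0 to 1): 12.
Middle (y from 0 to 2): 24.
Outer (x from 0 to 1): 24.

Therefore ∯_{∂V} F · n dS = 24.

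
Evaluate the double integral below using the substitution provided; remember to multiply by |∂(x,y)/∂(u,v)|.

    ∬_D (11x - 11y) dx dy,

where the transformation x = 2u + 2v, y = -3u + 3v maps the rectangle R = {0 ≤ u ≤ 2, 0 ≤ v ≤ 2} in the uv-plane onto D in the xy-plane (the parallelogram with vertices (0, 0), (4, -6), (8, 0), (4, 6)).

Compute the Jacobian determinant of (x, y) with respect to (u, v):

    ∂(x,y)/∂(u,v) = | 2  2 | = (2)(3) - (2)(-3) = 12.
                   | -3  3 |

Its absolute value is |J| = 12 (the area scaling factor).

Substituting x = 2u + 2v, y = -3u + 3v into the integrand,

    11x - 11y → 55u - 11v,

so the integral becomes

    ∬_R (55u - 11v) · |J| du dv = ∫_0^2 ∫_0^2 (660u - 132v) dv du.

Inner (v): 1320u - 264.
Outer (u): 2112.

Therefore ∬_D (11x - 11y) dx dy = 2112.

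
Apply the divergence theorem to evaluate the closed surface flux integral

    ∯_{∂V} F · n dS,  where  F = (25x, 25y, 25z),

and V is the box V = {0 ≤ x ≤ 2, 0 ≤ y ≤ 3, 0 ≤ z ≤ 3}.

By the divergence theorem,

    ∯_{∂V} F · n dS = ∭_V (∇ · F) dV.

Compute the divergence:
    ∇ · F = ∂F_x/∂x + ∂F_y/∂y + ∂F_z/∂z = 25 + 25 + 25 = 75.

V is a rectangular box, so dV = dx dy dz with 0 ≤ x ≤ 2, 0 ≤ y ≤ 3, 0 ≤ z ≤ 3.

Integrate (75) over V as an iterated integral:

    ∭_V (∇·F) dV = ∫_0^{2} ∫_0^{3} ∫_0^{3} (75) dz dy dx.

Inner (z from 0 to 3): 225.
Middle (y from 0 to 3): 675.
Outer (x from 0 to 2): 1350.

Therefore ∯_{∂V} F · n dS = 1350.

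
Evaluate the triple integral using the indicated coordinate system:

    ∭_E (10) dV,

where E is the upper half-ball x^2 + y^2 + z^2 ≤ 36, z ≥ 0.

In spherical coordinates, x = ρ sin(φ) cos(θ), y = ρ sin(φ) sin(θ), z = ρ cos(φ), and dV = ρ^2 sin(φ) dρ dφ dθ.

The integrand becomes 10, so

    ∭_E (10) dV = ∫_{0}^{2π} ∫_{0}^{π/2} ∫_{0}^{6} (10) · ρ^2 sin(φ) dρ dφ dθ.

Inner (ρ): 720sin(φ).
Middle (φ): 720.
Outer (θ): 1440π.

Therefore the triple integral equals 1440π.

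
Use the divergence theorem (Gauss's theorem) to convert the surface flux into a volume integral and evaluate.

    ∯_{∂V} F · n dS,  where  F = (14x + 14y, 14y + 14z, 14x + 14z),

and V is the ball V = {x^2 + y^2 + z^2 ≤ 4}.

By the divergence theorem,

    ∯_{∂V} F · n dS = ∭_V (∇ · F) dV.

Compute the divergence:
    ∇ · F = ∂F_x/∂x + ∂F_y/∂y + ∂F_z/∂z = 14 + 14 + 14 = 42.

In spherical coordinates, x = ρ sin(φ) cos(θ), y = ρ sin(φ) sin(θ), z = ρ cos(φ), dV = ρ^2 sin(φ) dρ dφ dθ, with 0 ≤ ρ ≤ 2, 0 ≤ φ ≤ π, 0 ≤ θ ≤ 2π.

The integrand, after substitution and multiplying by the volume element, becomes (42) · ρ^2 sin(φ), so

    ∭_V (∇·F) dV = ∫_0^{2π} ∫_0^{π} ∫_0^{2} (42) · ρ^2 sin(φ) dρ dφ dθ.

Inner (ρ from 0 to 2): 112sin(φ).
Middle (φ from 0 to π): 224.
Outer (θ from 0 to 2π): 448π.

Therefore ∯_{∂V} F · n dS = 448π.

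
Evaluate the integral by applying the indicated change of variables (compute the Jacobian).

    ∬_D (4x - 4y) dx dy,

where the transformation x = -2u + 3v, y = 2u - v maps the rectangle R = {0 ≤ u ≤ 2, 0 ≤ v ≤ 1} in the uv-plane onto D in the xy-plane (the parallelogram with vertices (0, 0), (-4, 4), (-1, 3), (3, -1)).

Compute the Jacobian determinant of (x, y) with respect to (u, v):

    ∂(x,y)/∂(u,v) = | -2  3 | = (-2)(-1) - (3)(2) = -4.
                   | 2  -1 |

Its absolute value is |J| = 4 (the area scaling factor).

Substituting x = -2u + 3v, y = 2u - v into the integrand,

    4x - 4y → -16u + 16v,

so the integral becomes

    ∬_R (-16u + 16v) · |J| du dv = ∫_0^2 ∫_0^1 (-64u + 64v) dv du.

Inner (v): 32 - 64u.
Outer (u): -64.

Therefore ∬_D (4x - 4y) dx dy = -64.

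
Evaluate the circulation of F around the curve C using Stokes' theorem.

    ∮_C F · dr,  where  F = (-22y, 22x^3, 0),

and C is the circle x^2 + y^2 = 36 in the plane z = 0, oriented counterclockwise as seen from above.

Let S be the flat disk x^2 + y^2 ≤ 36 in the plane z = 0, with upward unit normal n̂ = ẑ. By Stokes' theorem,

    ∮_C F · dr = ∬_S (∇ × F) · n̂ dS = ∬_D (curl F)_z dA,

where D is the disk x^2 + y^2 ≤ 36.

Compute the curl of F = (-22y, 22x^3, 0):
    (∇ × F)_x = ∂F_z/∂y - ∂F_y/∂z = 0,
    (∇ × F)_y = ∂F_x/∂z - ∂F_z/∂x = 0,
    (∇ × F)_z = ∂F_y/∂x - ∂F_x/∂y = 66x^2 + 22.

On z = 0, (curl F)_z = 66x^2 + 22.

Convert to polar (x = r cos θ, y = r sin θ, dA = r dr dθ); the integrand becomes 66r^2cos(θ)^2 + 22, so

    ∬_D (curl F)_z dA = ∫_0^{2π} ∫_0^{6} (66r^2cos(θ)^2 + 22) · r dr dθ.

Inner (r from 0 to 6): 21384cos(θ)^2 + 396.
Outer (θ from 0 to 2π): 22176π.

Therefore ∮_C F · dr = 22176π.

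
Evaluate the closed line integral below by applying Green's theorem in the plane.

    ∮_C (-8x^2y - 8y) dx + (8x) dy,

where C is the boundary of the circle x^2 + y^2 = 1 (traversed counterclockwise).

Green's theorem converts the closed line integral into a double integral over the enclosed region D:

    ∮_C P dx + Q dy = ∬_D (∂Q/∂x - ∂P/∂y) dA.

Here P = -8x^2y - 8y, Q = 8x, so

    ∂Q/∂x = 8,    ∂P/∂y = -8x^2 - 8,
    ∂Q/∂x - ∂P/∂y = 8x^2 + 16.

D is the region x^2 + y^2 ≤ 1. Evaluating the double integral:

In polar coordinates (x = r cos θ, y = r sin θ, dA = r dr dθ) the integrand becomes 8r^2cos(θ)^2 + 16, so

    ∬_D (8x^2 + 16) dA = ∫_0^{2π} ∫_0^{1} (8r^2cos(θ)^2 + 16) · r dr dθ.

Inner (r from 0 to 1): 2cos(θ)^2 + 8.
Outer (θ from 0 to 2π): 18π.

Therefore ∮_C P dx + Q dy = 18π.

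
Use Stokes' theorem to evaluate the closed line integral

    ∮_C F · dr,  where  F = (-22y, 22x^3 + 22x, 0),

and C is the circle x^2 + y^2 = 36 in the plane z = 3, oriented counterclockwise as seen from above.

Let S be the flat disk x^2 + y^2 ≤ 36 in the plane z = 3, with upward unit normal n̂ = ẑ. By Stokes' theorem,

    ∮_C F · dr = ∬_S (∇ × F) · n̂ dS = ∬_D (curl F)_z dA,

where D is the disk x^2 + y^2 ≤ 36.

Compute the curl of F = (-22y, 22x^3 + 22x, 0):
    (∇ × F)_x = ∂F_z/∂y - ∂F_y/∂z = 0,
    (∇ × F)_y = ∂F_x/∂z - ∂F_z/∂x = 0,
    (∇ × F)_z = ∂F_y/∂x - ∂F_x/∂y = 66x^2 + 44.

On z = 3, (curl F)_z = 66x^2 + 44.

Convert to polar (x = r cos θ, y = r sin θ, dA = r dr dθ); the integrand becomes 66r^2cos(θ)^2 + 44, so

    ∬_D (curl F)_z dA = ∫_0^{2π} ∫_0^{6} (66r^2cos(θ)^2 + 44) · r dr dθ.

Inner (r from 0 to 6): 21384cos(θ)^2 + 792.
Outer (θ from 0 to 2π): 22968π.

Therefore ∮_C F · dr = 22968π.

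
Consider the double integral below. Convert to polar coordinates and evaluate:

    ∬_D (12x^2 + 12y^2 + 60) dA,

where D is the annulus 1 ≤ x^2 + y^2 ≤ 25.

The region D is 1 ≤ r ≤ 5, 0 ≤ θ ≤ 2π in polar coordinates, where x = r cos(θ), y = r sin(θ), and dA = r dr dθ.

Under the substitution, the integrand becomes 12r^2 + 60, so

    ∬_D (12x^2 + 12y^2 + 60) dA = ∫_{0}^{2π} ∫_{1}^{5} (12r^2 + 60) · r dr dθ.

Inner integral (in r): ∫_{1}^{5} (12r^2 + 60) · r dr = 2592.

Outer integral (in θ): ∫_{0}^{2π} (2592) dθ = 5184π.

Therefore ∬_D (12x^2 + 12y^2 + 60) dA = 5184π.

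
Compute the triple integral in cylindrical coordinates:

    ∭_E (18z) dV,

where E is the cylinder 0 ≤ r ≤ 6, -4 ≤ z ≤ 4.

In cylindrical coordinates, x = r cos(θ), y = r sin(θ), z = z, and dV = r dr dθ dz.

The integrand becomes 18z, so

    ∭_E (18z) dV = ∫_{0}^{2π} ∫_{0}^{6} ∫_{-4}^{4} (18z) · r dz dr dθ.

Inner (z): 0.
Middle (r from 0 to 6): 0.
Outer (θ): 0.

Therefore the triple integral equals 0.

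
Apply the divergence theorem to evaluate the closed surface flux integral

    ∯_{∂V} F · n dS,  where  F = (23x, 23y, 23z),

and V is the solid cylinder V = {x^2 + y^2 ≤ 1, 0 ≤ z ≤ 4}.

By the divergence theorem,

    ∯_{∂V} F · n dS = ∭_V (∇ · F) dV.

Compute the divergence:
    ∇ · F = ∂F_x/∂x + ∂F_y/∂y + ∂F_z/∂z = 23 + 23 + 23 = 69.

In cylindrical coordinates, x = r cos(θ), y = r sin(θ), z = z, dV = r dr dθ dz, with 0 ≤ r ≤ 1, 0 ≤ θ ≤ 2π, 0 ≤ z ≤ 4.

The integrand, after substitution and multiplying by the volume element, becomes (69) · r, so

    ∭_V (∇·F) dV = ∫_0^{2π} ∫_0^{1} ∫_0^{4} (69) · r dz dr dθ.

Inner (z from 0 to 4): 276r.
Middle (r from 0 to 1): 138.
Outer (θ from 0 to 2π): 276π.

Therefore ∯_{∂V} F · n dS = 276π.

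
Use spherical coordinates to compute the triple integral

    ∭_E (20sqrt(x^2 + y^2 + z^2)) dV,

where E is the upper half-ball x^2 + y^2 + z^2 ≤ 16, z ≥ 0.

In spherical coordinates, x = ρ sin(φ) cos(θ), y = ρ sin(φ) sin(θ), z = ρ cos(φ), and dV = ρ^2 sin(φ) dρ dφ dθ.

The integrand becomes 20ρ, so

    ∭_E (20sqrt(x^2 + y^2 + z^2)) dV = ∫_{0}^{2π} ∫_{0}^{π/2} ∫_{0}^{4} (20ρ) · ρ^2 sin(φ) dρ dφ dθ.

Inner (ρ): 1280sin(φ).
Middle (φ): 1280.
Outer (θ): 2560π.

Therefore the triple integral equals 2560π.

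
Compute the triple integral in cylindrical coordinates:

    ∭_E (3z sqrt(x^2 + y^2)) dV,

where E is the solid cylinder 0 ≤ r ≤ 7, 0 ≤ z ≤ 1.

In cylindrical coordinates, x = r cos(θ), y = r sin(θ), z = z, and dV = r dr dθ dz.

The integrand becomes 3r z, so

    ∭_E (3z sqrt(x^2 + y^2)) dV = ∫_{0}^{2π} ∫_{0}^{7} ∫_{0}^{1} (3r z) · r dz dr dθ.

Inner (z): 3r^2/2.
Middle (r from 0 to 7): 343/2.
Outer (θ): 343π.

Therefore the triple integral equals 343π.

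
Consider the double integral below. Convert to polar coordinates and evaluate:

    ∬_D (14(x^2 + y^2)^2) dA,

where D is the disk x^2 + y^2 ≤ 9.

The region D is 0 ≤ r ≤ 3, 0 ≤ θ ≤ 2π in polar coordinates, where x = r cos(θ), y = r sin(θ), and dA = r dr dθ.

Under the substitution, the integrand becomes 14r^4, so

    ∬_D (14(x^2 + y^2)^2) dA = ∫_{0}^{2π} ∫_{0}^{3} (14r^4) · r dr dθ.

Inner integral (in r): ∫_{0}^{3} (14r^4) · r dr = 1701.

Outer integral (in θ): ∫_{0}^{2π} (1701) dθ = 3402π.

Therefore ∬_D (14(x^2 + y^2)^2) dA = 3402π.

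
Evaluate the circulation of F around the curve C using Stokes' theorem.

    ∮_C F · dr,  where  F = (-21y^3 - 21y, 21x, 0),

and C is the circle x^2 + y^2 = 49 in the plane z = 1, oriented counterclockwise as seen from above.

Let S be the flat disk x^2 + y^2 ≤ 49 in the plane z = 1, with upward unit normal n̂ = ẑ. By Stokes' theorem,

    ∮_C F · dr = ∬_S (∇ × F) · n̂ dS = ∬_D (curl F)_z dA,

where D is the disk x^2 + y^2 ≤ 49.

Compute the curl of F = (-21y^3 - 21y, 21x, 0):
    (∇ × F)_x = ∂F_z/∂y - ∂F_y/∂z = 0,
    (∇ × F)_y = ∂F_x/∂z - ∂F_z/∂x = 0,
    (∇ × F)_z = ∂F_y/∂x - ∂F_x/∂y = 63y^2 + 42.

On z = 1, (curl F)_z = 63y^2 + 42.

Convert to polar (x = r cos θ, y = r sin θ, dA = r dr dθ); the integrand becomes 63r^2sin(θ)^2 + 42, so

    ∬_D (curl F)_z dA = ∫_0^{2π} ∫_0^{7} (63r^2sin(θ)^2 + 42) · r dr dθ.

Inner (r from 0 to 7): 151263sin(θ)^2/4 + 1029.
Outer (θ from 0 to 2π): 159495π/4.

Therefore ∮_C F · dr = 159495π/4.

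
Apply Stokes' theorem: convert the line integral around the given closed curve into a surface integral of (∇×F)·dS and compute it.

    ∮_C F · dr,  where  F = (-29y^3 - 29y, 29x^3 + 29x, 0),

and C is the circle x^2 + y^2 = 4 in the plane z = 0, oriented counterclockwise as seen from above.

Let S be the flat disk x^2 + y^2 ≤ 4 in the plane z = 0, with upward unit normal n̂ = ẑ. By Stokes' theorem,

    ∮_C F · dr = ∬_S (∇ × F) · n̂ dS = ∬_D (curl F)_z dA,

where D is the disk x^2 + y^2 ≤ 4.

Compute the curl of F = (-29y^3 - 29y, 29x^3 + 29x, 0):
    (∇ × F)_x = ∂F_z/∂y - ∂F_y/∂z = 0,
    (∇ × F)_y = ∂F_x/∂z - ∂F_z/∂x = 0,
    (∇ × F)_z = ∂F_y/∂x - ∂F_x/∂y = 87x^2 + 87y^2 + 58.

On z = 0, (curl F)_z = 87x^2 + 87y^2 + 58.

Convert to polar (x = r cos θ, y = r sin θ, dA = r dr dθ); the integrand becomes 87r^2 + 58, so

    ∬_D (curl F)_z dA = ∫_0^{2π} ∫_0^{2} (87r^2 + 58) · r dr dθ.

Inner (r from 0 to 2): 464.
Outer (θ from 0 to 2π): 928π.

Therefore ∮_C F · dr = 928π.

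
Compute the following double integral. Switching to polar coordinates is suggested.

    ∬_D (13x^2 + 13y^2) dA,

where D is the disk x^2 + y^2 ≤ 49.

The region D is 0 ≤ r ≤ 7, 0 ≤ θ ≤ 2π in polar coordinates, where x = r cos(θ), y = r sin(θ), and dA = r dr dθ.

Under the substitution, the integrand becomes 13r^2, so

    ∬_D (13x^2 + 13y^2) dA = ∫_{0}^{2π} ∫_{0}^{7} (13r^2) · r dr dθ.

Inner integral (in r): ∫_{0}^{7} (13r^2) · r dr = 31213/4.

Outer integral (in θ): ∫_{0}^{2π} (31213/4) dθ = 31213π/2.

Therefore ∬_D (13x^2 + 13y^2) dA = 31213π/2.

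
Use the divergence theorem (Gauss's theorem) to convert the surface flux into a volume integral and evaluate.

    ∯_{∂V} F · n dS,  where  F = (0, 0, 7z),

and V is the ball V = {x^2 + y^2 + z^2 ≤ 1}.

By the divergence theorem,

    ∯_{∂V} F · n dS = ∭_V (∇ · F) dV.

Compute the divergence:
    ∇ · F = ∂F_x/∂x + ∂F_y/∂y + ∂F_z/∂z = 0 + 0 + 7 = 7.

In spherical coordinates, x = ρ sin(φ) cos(θ), y = ρ sin(φ) sin(θ), z = ρ cos(φ), dV = ρ^2 sin(φ) dρ dφ dθ, with 0 ≤ ρ ≤ 1, 0 ≤ φ ≤ π, 0 ≤ θ ≤ 2π.

The integrand, after substitution and multiplying by the volume element, becomes (7) · ρ^2 sin(φ), so

    ∭_V (∇·F) dV = ∫_0^{2π} ∫_0^{π} ∫_0^{1} (7) · ρ^2 sin(φ) dρ dφ dθ.

Inner (ρ from 0 to 1): 7sin(φ)/3.
Middle (φ from 0 to π): 14/3.
Outer (θ from 0 to 2π): 28π/3.

Therefore ∯_{∂V} F · n dS = 28π/3.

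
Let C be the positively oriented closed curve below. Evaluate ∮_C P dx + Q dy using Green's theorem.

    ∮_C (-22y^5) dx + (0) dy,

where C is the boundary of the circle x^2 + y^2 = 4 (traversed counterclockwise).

Green's theorem converts the closed line integral into a double integral over the enclosed region D:

    ∮_C P dx + Q dy = ∬_D (∂Q/∂x - ∂P/∂y) dA.

Here P = -22y^5, Q = 0, so

    ∂Q/∂x = 0,    ∂P/∂y = -110y^4,
    ∂Q/∂x - ∂P/∂y = 110y^4.

D is the region x^2 + y^2 ≤ 4. Evaluating the double integral:

In polar coordinates (x = r cos θ, y = r sin θ, dA = r dr dθ) the integrand becomes 110r^4sin(θ)^4, so

    ∬_D (110y^4) dA = ∫_0^{2π} ∫_0^{2} (110r^4sin(θ)^4) · r dr dθ.

Inner (r from 0 to 2): 3520sin(θ)^4/3.
Outer (θ from 0 to 2π): 880π.

Therefore ∮_C P dx + Q dy = 880π.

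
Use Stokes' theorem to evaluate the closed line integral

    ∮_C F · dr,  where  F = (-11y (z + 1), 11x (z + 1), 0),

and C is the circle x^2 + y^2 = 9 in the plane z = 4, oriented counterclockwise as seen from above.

Let S be the flat disk x^2 + y^2 ≤ 9 in the plane z = 4, with upward unit normal n̂ = ẑ. By Stokes' theorem,

    ∮_C F · dr = ∬_S (∇ × F) · n̂ dS = ∬_D (curl F)_z dA,

where D is the disk x^2 + y^2 ≤ 9.

Compute the curl of F = (-11y (z + 1), 11x (z + 1), 0):
    (∇ × F)_x = ∂F_z/∂y - ∂F_y/∂z = -11x,
    (∇ × F)_y = ∂F_x/∂z - ∂F_z/∂x = -11y,
    (∇ × F)_z = ∂F_y/∂x - ∂F_x/∂y = 22z + 22.

On z = 4, (curl F)_z = 110.

Convert to polar (x = r cos θ, y = r sin θ, dA = r dr dθ); the integrand becomes 110, so

    ∬_D (curl F)_z dA = ∫_0^{2π} ∫_0^{3} (110) · r dr dθ.

Inner (r from 0 to 3): 495.
Outer (θ from 0 to 2π): 990π.

Therefore ∮_C F · dr = 990π.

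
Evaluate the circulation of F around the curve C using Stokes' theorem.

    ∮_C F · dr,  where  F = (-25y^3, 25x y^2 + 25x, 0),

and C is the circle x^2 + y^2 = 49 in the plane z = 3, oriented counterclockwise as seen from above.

Let S be the flat disk x^2 + y^2 ≤ 49 in the plane z = 3, with upward unit normal n̂ = ẑ. By Stokes' theorem,

    ∮_C F · dr = ∬_S (∇ × F) · n̂ dS = ∬_D (curl F)_z dA,

where D is the disk x^2 + y^2 ≤ 49.

Compute the curl of F = (-25y^3, 25x y^2 + 25x, 0):
    (∇ × F)_x = ∂F_z/∂y - ∂F_y/∂z = 0,
    (∇ × F)_y = ∂F_x/∂z - ∂F_z/∂x = 0,
    (∇ × F)_z = ∂F_y/∂x - ∂F_x/∂y = 100y^2 + 25.

On z = 3, (curl F)_z = 100y^2 + 25.

Convert to polar (x = r cos θ, y = r sin θ, dA = r dr dθ); the integrand becomes 100r^2sin(θ)^2 + 25, so

    ∬_D (curl F)_z dA = ∫_0^{2π} ∫_0^{7} (100r^2sin(θ)^2 + 25) · r dr dθ.

Inner (r from 0 to 7): 60025sin(θ)^2 + 1225/2.
Outer (θ from 0 to 2π): 61250π.

Therefore ∮_C F · dr = 61250π.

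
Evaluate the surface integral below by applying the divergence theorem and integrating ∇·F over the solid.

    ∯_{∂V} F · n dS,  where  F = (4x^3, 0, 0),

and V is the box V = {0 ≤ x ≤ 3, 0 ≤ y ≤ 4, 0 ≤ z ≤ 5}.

By the divergence theorem,

    ∯_{∂V} F · n dS = ∭_V (∇ · F) dV.

Compute the divergence:
    ∇ · F = ∂F_x/∂x + ∂F_y/∂y + ∂F_z/∂z = 12x^2 + 0 + 0 = 12x^2.

V is a rectangular box, so dV = dx dy dz with 0 ≤ x ≤ 3, 0 ≤ y ≤ 4, 0 ≤ z ≤ 5.

Integrate (12x^2) over V as an iterated integral:

    ∭_V (∇·F) dV = ∫_0^{3} ∫_0^{4} ∫_0^{5} (12x^2) dz dy dx.

Inner (z from 0 to 5): 60x^2.
Middle (y from 0 to 4): 240x^2.
Outer (x from 0 to 3): 2160.

Therefore ∯_{∂V} F · n dS = 2160.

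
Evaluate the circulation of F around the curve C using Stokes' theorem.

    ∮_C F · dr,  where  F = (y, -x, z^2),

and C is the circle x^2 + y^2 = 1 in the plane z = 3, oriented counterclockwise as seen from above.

Let S be the flat disk x^2 + y^2 ≤ 1 in the plane z = 3, with upward unit normal n̂ = ẑ. By Stokes' theorem,

    ∮_C F · dr = ∬_S (∇ × F) · n̂ dS = ∬_D (curl F)_z dA,

where D is the disk x^2 + y^2 ≤ 1.

Compute the curl of F = (y, -x, z^2):
    (∇ × F)_x = ∂F_z/∂y - ∂F_y/∂z = 0,
    (∇ × F)_y = ∂F_x/∂z - ∂F_z/∂x = 0,
    (∇ × F)_z = ∂F_y/∂x - ∂F_x/∂y = -2.

On z = 3, (curl F)_z = -2.

Convert to polar (x = r cos θ, y = r sin θ, dA = r dr dθ); the integrand becomes -2, so

    ∬_D (curl F)_z dA = ∫_0^{2π} ∫_0^{1} (-2) · r dr dθ.

Inner (r from 0 to 1): -1.
Outer (θ from 0 to 2π): -2π.

Therefore ∮_C F · dr = -2π.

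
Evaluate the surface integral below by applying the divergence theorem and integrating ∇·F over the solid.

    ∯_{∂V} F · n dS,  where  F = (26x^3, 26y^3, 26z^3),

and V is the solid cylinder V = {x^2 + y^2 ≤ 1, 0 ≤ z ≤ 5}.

By the divergence theorem,

    ∯_{∂V} F · n dS = ∭_V (∇ · F) dV.

Compute the divergence:
    ∇ · F = ∂F_x/∂x + ∂F_y/∂y + ∂F_z/∂z = 78x^2 + 78y^2 + 78z^2.

In cylindrical coordinates, x = r cos(θ), y = r sin(θ), z = z, dV = r dr dθ dz, with 0 ≤ r ≤ 1, 0 ≤ θ ≤ 2π, 0 ≤ z ≤ 5.

The integrand, after substitution and multiplying by the volume element, becomes (78r^2 + 78z^2) · r, so

    ∭_V (∇·F) dV = ∫_0^{2π} ∫_0^{1} ∫_0^{5} (78r^2 + 78z^2) · r dz dr dθ.

Inner (z from 0 to 5): 390r^3 + 3250r.
Middle (r from 0 to 1): 3445/2.
Outer (θ from 0 to 2π): 3445π.

Therefore ∯_{∂V} F · n dS = 3445π.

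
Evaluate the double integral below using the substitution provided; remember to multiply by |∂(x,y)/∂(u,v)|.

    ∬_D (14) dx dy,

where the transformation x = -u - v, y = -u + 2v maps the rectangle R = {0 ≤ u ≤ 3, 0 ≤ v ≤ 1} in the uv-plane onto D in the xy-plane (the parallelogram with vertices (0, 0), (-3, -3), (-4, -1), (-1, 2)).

Compute the Jacobian determinant of (x, y) with respect to (u, v):

    ∂(x,y)/∂(u,v) = | -1  -1 | = (-1)(2) - (-1)(-1) = -3.
                   | -1  2 |

Its absolute value is |J| = 3 (the area scaling factor).

Substituting x = -u - v, y = -u + 2v into the integrand,

    14 → 14,

so the integral becomes

    ∬_R (14) · |J| du dv = ∫_0^3 ∫_0^1 (42) dv du.

Inner (v): 42.
Outer (u): 126.

Therefore ∬_D (14) dx dy = 126.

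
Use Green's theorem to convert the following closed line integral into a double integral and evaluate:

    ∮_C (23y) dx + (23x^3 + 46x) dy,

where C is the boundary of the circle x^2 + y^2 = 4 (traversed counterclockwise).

Green's theorem converts the closed line integral into a double integral over the enclosed region D:

    ∮_C P dx + Q dy = ∬_D (∂Q/∂x - ∂P/∂y) dA.

Here P = 23y, Q = 23x^3 + 46x, so

    ∂Q/∂x = 69x^2 + 46,    ∂P/∂y = 23,
    ∂Q/∂x - ∂P/∂y = 69x^2 + 23.

D is the region x^2 + y^2 ≤ 4. Evaluating the double integral:

In polar coordinates (x = r cos θ, y = r sin θ, dA = r dr dθ) the integrand becomes 69r^2cos(θ)^2 + 23, so

    ∬_D (69x^2 + 23) dA = ∫_0^{2π} ∫_0^{2} (69r^2cos(θ)^2 + 23) · r dr dθ.

Inner (r from 0 to 2): 276cos(θ)^2 + 46.
Outer (θ from 0 to 2π): 368π.

Therefore ∮_C P dx + Q dy = 368π.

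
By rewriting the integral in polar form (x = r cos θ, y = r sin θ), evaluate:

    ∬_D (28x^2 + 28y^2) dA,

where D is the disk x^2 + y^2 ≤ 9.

The region D is 0 ≤ r ≤ 3, 0 ≤ θ ≤ 2π in polar coordinates, where x = r cos(θ), y = r sin(θ), and dA = r dr dθ.

Under the substitution, the integrand becomes 28r^2, so

    ∬_D (28x^2 + 28y^2) dA = ∫_{0}^{2π} ∫_{0}^{3} (28r^2) · r dr dθ.

Inner integral (in r): ∫_{0}^{3} (28r^2) · r dr = 567.

Outer integral (in θ): ∫_{0}^{2π} (567) dθ = 1134π.

Therefore ∬_D (28x^2 + 28y^2) dA = 1134π.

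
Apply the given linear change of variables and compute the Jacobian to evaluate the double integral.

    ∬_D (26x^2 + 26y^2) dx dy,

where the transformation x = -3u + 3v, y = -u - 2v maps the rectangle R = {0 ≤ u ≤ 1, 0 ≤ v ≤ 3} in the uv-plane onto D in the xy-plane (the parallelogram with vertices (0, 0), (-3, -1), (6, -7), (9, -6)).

Compute the Jacobian determinant of (x, y) with respect to (u, v):

    ∂(x,y)/∂(u,v) = | -3  3 | = (-3)(-2) - (3)(-1) = 9.
                   | -1  -2 |

Its absolute value is |J| = 9 (the area scaling factor).

Substituting x = -3u + 3v, y = -u - 2v into the integrand,

    26x^2 + 26y^2 → 260u^2 - 364u v + 338v^2,

so the integral becomes

    ∬_R (260u^2 - 364u v + 338v^2) · |J| du dv = ∫_0^1 ∫_0^3 (2340u^2 - 3276u v + 3042v^2) dv du.

Inner (v): 7020u^2 - 14742u + 27378.
Outer (u): 22347.

Therefore ∬_D (26x^2 + 26y^2) dx dy = 22347.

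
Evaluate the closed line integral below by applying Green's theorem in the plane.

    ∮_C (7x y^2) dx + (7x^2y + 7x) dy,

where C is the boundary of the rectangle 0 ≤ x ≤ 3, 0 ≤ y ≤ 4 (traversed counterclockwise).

Green's theorem converts the closed line integral into a double integral over the enclosed region D:

    ∮_C P dx + Q dy = ∬_D (∂Q/∂x - ∂P/∂y) dA.

Here P = 7x y^2, Q = 7x^2y + 7x, so

    ∂Q/∂x = 14x y + 7,    ∂P/∂y = 14x y,
    ∂Q/∂x - ∂P/∂y = 7.

D is the region 0 ≤ x ≤ 3, 0 ≤ y ≤ 4. Evaluating the double integral:

    ∬_D (7) dA = ∫_0^{3} ∫_0^{4} (7) dy dx.

Inner (y from 0 to 4): 28.
Outer (x from 0 to 3): 84.

Therefore ∮_C P dx + Q dy = 84.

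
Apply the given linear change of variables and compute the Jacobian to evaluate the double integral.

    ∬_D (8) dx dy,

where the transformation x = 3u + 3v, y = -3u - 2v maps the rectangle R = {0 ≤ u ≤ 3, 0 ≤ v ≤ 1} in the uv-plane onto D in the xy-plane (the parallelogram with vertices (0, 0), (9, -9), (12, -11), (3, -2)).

Compute the Jacobian determinant of (x, y) with respect to (u, v):

    ∂(x,y)/∂(u,v) = | 3  3 | = (3)(-2) - (3)(-3) = 3.
                   | -3  -2 |

Its absolute value is |J| = 3 (the area scaling factor).

Substituting x = 3u + 3v, y = -3u - 2v into the integrand,

    8 → 8,

so the integral becomes

    ∬_R (8) · |J| du dv = ∫_0^3 ∫_0^1 (24) dv du.

Inner (v): 24.
Outer (u): 72.

Therefore ∬_D (8) dx dy = 72.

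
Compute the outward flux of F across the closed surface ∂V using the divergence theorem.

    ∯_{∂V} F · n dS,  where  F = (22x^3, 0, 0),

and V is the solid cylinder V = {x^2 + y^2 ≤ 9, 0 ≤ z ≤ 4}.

By the divergence theorem,

    ∯_{∂V} F · n dS = ∭_V (∇ · F) dV.

Compute the divergence:
    ∇ · F = ∂F_x/∂x + ∂F_y/∂y + ∂F_z/∂z = 66x^2 + 0 + 0 = 66x^2.

In cylindrical coordinates, x = r cos(θ), y = r sin(θ), z = z, dV = r dr dθ dz, with 0 ≤ r ≤ 3, 0 ≤ θ ≤ 2π, 0 ≤ z ≤ 4.

The integrand, after substitution and multiplying by the volume element, becomes (66r^2cos(θ)^2) · r, so

    ∭_V (∇·F) dV = ∫_0^{2π} ∫_0^{3} ∫_0^{4} (66r^2cos(θ)^2) · r dz dr dθ.

Inner (z from 0 to 4): 264r^3cos(θ)^2.
Middle (r from 0 to 3): 5346cos(θ)^2.
Outer (θ from 0 to 2π): 5346π.

Therefore ∯_{∂V} F · n dS = 5346π.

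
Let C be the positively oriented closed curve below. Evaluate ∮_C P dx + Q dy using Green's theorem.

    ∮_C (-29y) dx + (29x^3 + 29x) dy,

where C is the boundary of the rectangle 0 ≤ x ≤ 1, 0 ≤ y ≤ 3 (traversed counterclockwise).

Green's theorem converts the closed line integral into a double integral over the enclosed region D:

    ∮_C P dx + Q dy = ∬_D (∂Q/∂x - ∂P/∂y) dA.

Here P = -29y, Q = 29x^3 + 29x, so

    ∂Q/∂x = 87x^2 + 29,    ∂P/∂y = -29,
    ∂Q/∂x - ∂P/∂y = 87x^2 + 58.

D is the region 0 ≤ x ≤ 1, 0 ≤ y ≤ 3. Evaluating the double integral:

    ∬_D (87x^2 + 58) dA = ∫_0^{1} ∫_0^{3} (87x^2 + 58) dy dx.

Inner (y from 0 to 3): 261x^2 + 174.
Outer (x from 0 to 1): 261.

Therefore ∮_C P dx + Q dy = 261.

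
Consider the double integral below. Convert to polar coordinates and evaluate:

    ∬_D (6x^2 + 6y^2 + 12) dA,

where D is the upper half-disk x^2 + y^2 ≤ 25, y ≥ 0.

The region D is 0 ≤ r ≤ 5, 0 ≤ θ ≤ π in polar coordinates, where x = r cos(θ), y = r sin(θ), and dA = r dr dθ.

Under the substitution, the integrand becomes 6r^2 + 12, so

    ∬_D (6x^2 + 6y^2 + 12) dA = ∫_{0}^{π} ∫_{0}^{5} (6r^2 + 12) · r dr dθ.

Inner integral (in r): ∫_{0}^{5} (6r^2 + 12) · r dr = 2175/2.

Outer integral (in θ): ∫_{0}^{π} (2175/2) dθ = 2175π/2.

Therefore ∬_D (6x^2 + 6y^2 + 12) dA = 2175π/2.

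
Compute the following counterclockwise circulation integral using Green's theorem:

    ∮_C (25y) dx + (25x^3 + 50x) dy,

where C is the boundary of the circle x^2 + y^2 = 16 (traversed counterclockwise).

Green's theorem converts the closed line integral into a double integral over the enclosed region D:

    ∮_C P dx + Q dy = ∬_D (∂Q/∂x - ∂P/∂y) dA.

Here P = 25y, Q = 25x^3 + 50x, so

    ∂Q/∂x = 75x^2 + 50,    ∂P/∂y = 25,
    ∂Q/∂x - ∂P/∂y = 75x^2 + 25.

D is the region x^2 + y^2 ≤ 16. Evaluating the double integral:

In polar coordinates (x = r cos θ, y = r sin θ, dA = r dr dθ) the integrand becomes 75r^2cos(θ)^2 + 25, so

    ∬_D (75x^2 + 25) dA = ∫_0^{2π} ∫_0^{4} (75r^2cos(θ)^2 + 25) · r dr dθ.

Inner (r from 0 to 4): 4800cos(θ)^2 + 200.
Outer (θ from 0 to 2π): 5200π.

Therefore ∮_C P dx + Q dy = 5200π.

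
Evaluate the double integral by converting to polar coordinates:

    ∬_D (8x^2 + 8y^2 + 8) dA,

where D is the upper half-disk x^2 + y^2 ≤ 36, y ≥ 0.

The region D is 0 ≤ r ≤ 6, 0 ≤ θ ≤ π in polar coordinates, where x = r cos(θ), y = r sin(θ), and dA = r dr dθ.

Under the substitution, the integrand becomes 8r^2 + 8, so

    ∬_D (8x^2 + 8y^2 + 8) dA = ∫_{0}^{π} ∫_{0}^{6} (8r^2 + 8) · r dr dθ.

Inner integral (in r): ∫_{0}^{6} (8r^2 + 8) · r dr = 2736.

Outer integral (in θ): ∫_{0}^{π} (2736) dθ = 2736π.

Therefore ∬_D (8x^2 + 8y^2 + 8) dA = 2736π.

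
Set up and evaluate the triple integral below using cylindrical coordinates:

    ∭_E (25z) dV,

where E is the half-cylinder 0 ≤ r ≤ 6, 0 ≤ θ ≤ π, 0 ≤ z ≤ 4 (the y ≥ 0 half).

In cylindrical coordinates, x = r cos(θ), y = r sin(θ), z = z, and dV = r dr dθ dz.

The integrand becomes 25z, so

    ∭_E (25z) dV = ∫_{0}^{π} ∫_{0}^{6} ∫_{0}^{4} (25z) · r dz dr dθ.

Inner (z): 200r.
Middle (r from 0 to 6): 3600.
Outer (θ): 3600π.

Therefore the triple integral equals 3600π.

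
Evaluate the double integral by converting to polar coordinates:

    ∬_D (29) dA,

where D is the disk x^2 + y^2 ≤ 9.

The region D is 0 ≤ r ≤ 3, 0 ≤ θ ≤ 2π in polar coordinates, where x = r cos(θ), y = r sin(θ), and dA = r dr dθ.

Under the substitution, the integrand becomes 29, so

    ∬_D (29) dA = ∫_{0}^{2π} ∫_{0}^{3} (29) · r dr dθ.

Inner integral (in r): ∫_{0}^{3} (29) · r dr = 261/2.

Outer integral (in θ): ∫_{0}^{2π} (261/2) dθ = 261π.

Therefore ∬_D (29) dA = 261π.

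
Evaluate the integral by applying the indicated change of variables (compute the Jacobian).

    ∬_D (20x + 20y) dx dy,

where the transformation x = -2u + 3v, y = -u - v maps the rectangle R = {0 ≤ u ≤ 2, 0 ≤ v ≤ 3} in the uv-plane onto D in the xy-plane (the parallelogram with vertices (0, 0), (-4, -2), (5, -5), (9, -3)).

Compute the Jacobian determinant of (x, y) with respect to (u, v):

    ∂(x,y)/∂(u,v) = | -2  3 | = (-2)(-1) - (3)(-1) = 5.
                   | -1  -1 |

Its absolute value is |J| = 5 (the area scaling factor).

Substituting x = -2u + 3v, y = -u - v into the integrand,

    20x + 20y → -60u + 40v,

so the integral becomes

    ∬_R (-60u + 40v) · |J| du dv = ∫_0^2 ∫_0^3 (-300u + 200v) dv du.

Inner (v): 900 - 900u.
Outer (u): 0.

Therefore ∬_D (20x + 20y) dx dy = 0.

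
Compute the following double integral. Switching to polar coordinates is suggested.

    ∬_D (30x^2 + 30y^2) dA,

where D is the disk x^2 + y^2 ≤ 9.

The region D is 0 ≤ r ≤ 3, 0 ≤ θ ≤ 2π in polar coordinates, where x = r cos(θ), y = r sin(θ), and dA = r dr dθ.

Under the substitution, the integrand becomes 30r^2, so

    ∬_D (30x^2 + 30y^2) dA = ∫_{0}^{2π} ∫_{0}^{3} (30r^2) · r dr dθ.

Inner integral (in r): ∫_{0}^{3} (30r^2) · r dr = 1215/2.

Outer integral (in θ): ∫_{0}^{2π} (1215/2) dθ = 1215π.

Therefore ∬_D (30x^2 + 30y^2) dA = 1215π.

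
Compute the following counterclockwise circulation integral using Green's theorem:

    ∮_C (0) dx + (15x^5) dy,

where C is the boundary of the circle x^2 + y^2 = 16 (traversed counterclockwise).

Green's theorem converts the closed line integral into a double integral over the enclosed region D:

    ∮_C P dx + Q dy = ∬_D (∂Q/∂x - ∂P/∂y) dA.

Here P = 0, Q = 15x^5, so

    ∂Q/∂x = 75x^4,    ∂P/∂y = 0,
    ∂Q/∂x - ∂P/∂y = 75x^4.

D is the region x^2 + y^2 ≤ 16. Evaluating the double integral:

In polar coordinates (x = r cos θ, y = r sin θ, dA = r dr dθ) the integrand becomes 75r^4cos(θ)^4, so

    ∬_D (75x^4) dA = ∫_0^{2π} ∫_0^{4} (75r^4cos(θ)^4) · r dr dθ.

Inner (r from 0 to 4): 51200cos(θ)^4.
Outer (θ from 0 to 2π): 38400π.

Therefore ∮_C P dx + Q dy = 38400π.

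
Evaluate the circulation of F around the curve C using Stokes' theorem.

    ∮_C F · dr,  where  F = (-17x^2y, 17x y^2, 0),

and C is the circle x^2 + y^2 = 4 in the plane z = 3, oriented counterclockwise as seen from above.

Let S be the flat disk x^2 + y^2 ≤ 4 in the plane z = 3, with upward unit normal n̂ = ẑ. By Stokes' theorem,

    ∮_C F · dr = ∬_S (∇ × F) · n̂ dS = ∬_D (curl F)_z dA,

where D is the disk x^2 + y^2 ≤ 4.

Compute the curl of F = (-17x^2y, 17x y^2, 0):
    (∇ × F)_x = ∂F_z/∂y - ∂F_y/∂z = 0,
    (∇ × F)_y = ∂F_x/∂z - ∂F_z/∂x = 0,
    (∇ × F)_z = ∂F_y/∂x - ∂F_x/∂y = 17x^2 + 17y^2.

On z = 3, (curl F)_z = 17x^2 + 17y^2.

Convert to polar (x = r cos θ, y = r sin θ, dA = r dr dθ); the integrand becomes 17r^2, so

    ∬_D (curl F)_z dA = ∫_0^{2π} ∫_0^{2} (17r^2) · r dr dθ.

Inner (r from 0 to 2): 68.
Outer (θ from 0 to 2π): 136π.

Therefore ∮_C F · dr = 136π.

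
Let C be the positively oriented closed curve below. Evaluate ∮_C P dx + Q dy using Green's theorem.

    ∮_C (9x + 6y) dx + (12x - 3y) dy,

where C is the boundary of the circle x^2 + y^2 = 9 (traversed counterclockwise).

Green's theorem converts the closed line integral into a double integral over the enclosed region D:

    ∮_C P dx + Q dy = ∬_D (∂Q/∂x - ∂P/∂y) dA.

Here P = 9x + 6y, Q = 12x - 3y, so

    ∂Q/∂x = 12,    ∂P/∂y = 6,
    ∂Q/∂x - ∂P/∂y = 6.

D is the region x^2 + y^2 ≤ 9. Evaluating the double integral:

In polar coordinates (x = r cos θ, y = r sin θ, dA = r dr dθ) the integrand becomes 6, so

    ∬_D (6) dA = ∫_0^{2π} ∫_0^{3} (6) · r dr dθ.

Inner (r from 0 to 3): 27.
Outer (θ from 0 to 2π): 54π.

Therefore ∮_C P dx + Q dy = 54π.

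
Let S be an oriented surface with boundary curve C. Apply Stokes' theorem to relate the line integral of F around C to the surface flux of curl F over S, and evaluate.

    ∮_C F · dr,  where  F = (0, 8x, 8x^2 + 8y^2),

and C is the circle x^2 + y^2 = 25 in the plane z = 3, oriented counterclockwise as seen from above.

Let S be the flat disk x^2 + y^2 ≤ 25 in the plane z = 3, with upward unit normal n̂ = ẑ. By Stokes' theorem,

    ∮_C F · dr = ∬_S (∇ × F) · n̂ dS = ∬_D (curl F)_z dA,

where D is the disk x^2 + y^2 ≤ 25.

Compute the curl of F = (0, 8x, 8x^2 + 8y^2):
    (∇ × F)_x = ∂F_z/∂y - ∂F_y/∂z = 16y,
    (∇ × F)_y = ∂F_x/∂z - ∂F_z/∂x = -16x,
    (∇ × F)_z = ∂F_y/∂x - ∂F_x/∂y = 8.

On z = 3, (curl F)_z = 8.

Convert to polar (x = r cos θ, y = r sin θ, dA = r dr dθ); the integrand becomes 8, so

    ∬_D (curl F)_z dA = ∫_0^{2π} ∫_0^{5} (8) · r dr dθ.

Inner (r from 0 to 5): 100.
Outer (θ from 0 to 2π): 200π.

Therefore ∮_C F · dr = 200π.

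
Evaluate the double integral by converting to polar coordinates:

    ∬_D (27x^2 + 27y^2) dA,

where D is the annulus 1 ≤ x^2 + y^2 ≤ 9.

The region D is 1 ≤ r ≤ 3, 0 ≤ θ ≤ 2π in polar coordinates, where x = r cos(θ), y = r sin(θ), and dA = r dr dθ.

Under the substitution, the integrand becomes 27r^2, so

    ∬_D (27x^2 + 27y^2) dA = ∫_{0}^{2π} ∫_{1}^{3} (27r^2) · r dr dθ.

Inner integral (in r): ∫_{1}^{3} (27r^2) · r dr = 540.

Outer integral (in θ): ∫_{0}^{2π} (540) dθ = 1080π.

Therefore ∬_D (27x^2 + 27y^2) dA = 1080π.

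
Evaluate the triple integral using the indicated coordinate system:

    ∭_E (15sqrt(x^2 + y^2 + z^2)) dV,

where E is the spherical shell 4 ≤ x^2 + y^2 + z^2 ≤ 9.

In spherical coordinates, x = ρ sin(φ) cos(θ), y = ρ sin(φ) sin(θ), z = ρ cos(φ), and dV = ρ^2 sin(φ) dρ dφ dθ.

The integrand becomes 15ρ, so

    ∭_E (15sqrt(x^2 + y^2 + z^2)) dV = ∫_{0}^{2π} ∫_{0}^{π} ∫_{2}^{3} (15ρ) · ρ^2 sin(φ) dρ dφ dθ.

Inner (ρ): 975sin(φ)/4.
Middle (φ): 975/2.
Outer (θ): 975π.

Therefore the triple integral equals 975π.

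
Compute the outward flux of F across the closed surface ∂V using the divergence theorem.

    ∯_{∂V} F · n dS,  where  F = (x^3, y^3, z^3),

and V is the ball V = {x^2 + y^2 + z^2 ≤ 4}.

By the divergence theorem,

    ∯_{∂V} F · n dS = ∭_V (∇ · F) dV.

Compute the divergence:
    ∇ · F = ∂F_x/∂x + ∂F_y/∂y + ∂F_z/∂z = 3x^2 + 3y^2 + 3z^2.

In spherical coordinates, x = ρ sin(φ) cos(θ), y = ρ sin(φ) sin(θ), z = ρ cos(φ), dV = ρ^2 sin(φ) dρ dφ dθ, with 0 ≤ ρ ≤ 2, 0 ≤ φ ≤ π, 0 ≤ θ ≤ 2π.

The integrand, after substitution and multiplying by the volume element, becomes (3ρ^2) · ρ^2 sin(φ), so

    ∭_V (∇·F) dV = ∫_0^{2π} ∫_0^{π} ∫_0^{2} (3ρ^2) · ρ^2 sin(φ) dρ dφ dθ.

Inner (ρ from 0 to 2): 96sin(φ)/5.
Middle (φ from 0 to π): 192/5.
Outer (θ from 0 to 2π): 384π/5.

Therefore ∯_{∂V} F · n dS = 384π/5.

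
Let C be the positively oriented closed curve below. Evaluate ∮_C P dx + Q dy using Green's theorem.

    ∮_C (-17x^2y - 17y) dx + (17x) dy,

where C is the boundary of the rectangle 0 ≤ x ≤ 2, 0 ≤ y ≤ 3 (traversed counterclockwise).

Green's theorem converts the closed line integral into a double integral over the enclosed region D:

    ∮_C P dx + Q dy = ∬_D (∂Q/∂x - ∂P/∂y) dA.

Here P = -17x^2y - 17y, Q = 17x, so

    ∂Q/∂x = 17,    ∂P/∂y = -17x^2 - 17,
    ∂Q/∂x - ∂P/∂y = 17x^2 + 34.

D is the region 0 ≤ x ≤ 2, 0 ≤ y ≤ 3. Evaluating the double integral:

    ∬_D (17x^2 + 34) dA = ∫_0^{2} ∫_0^{3} (17x^2 + 34) dy dx.

Inner (y from 0 to 3): 51x^2 + 102.
Outer (x from 0 to 2): 340.

Therefore ∮_C P dx + Q dy = 340.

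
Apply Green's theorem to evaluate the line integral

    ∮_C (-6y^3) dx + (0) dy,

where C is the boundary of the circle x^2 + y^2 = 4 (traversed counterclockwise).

Green's theorem converts the closed line integral into a double integral over the enclosed region D:

    ∮_C P dx + Q dy = ∬_D (∂Q/∂x - ∂P/∂y) dA.

Here P = -6y^3, Q = 0, so

    ∂Q/∂x = 0,    ∂P/∂y = -18y^2,
    ∂Q/∂x - ∂P/∂y = 18y^2.

D is the region x^2 + y^2 ≤ 4. Evaluating the double integral:

In polar coordinates (x = r cos θ, y = r sin θ, dA = r dr dθ) the integrand becomes 18r^2sin(θ)^2, so

    ∬_D (18y^2) dA = ∫_0^{2π} ∫_0^{2} (18r^2sin(θ)^2) · r dr dθ.

Inner (r from 0 to 2): 72sin(θ)^2.
Outer (θ from 0 to 2π): 72π.

Therefore ∮_C P dx + Q dy = 72π.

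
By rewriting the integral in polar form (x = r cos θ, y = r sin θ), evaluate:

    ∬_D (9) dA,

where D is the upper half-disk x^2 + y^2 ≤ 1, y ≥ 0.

The region D is 0 ≤ r ≤ 1, 0 ≤ θ ≤ π in polar coordinates, where x = r cos(θ), y = r sin(θ), and dA = r dr dθ.

Under the substitution, the integrand becomes 9, so

    ∬_D (9) dA = ∫_{0}^{π} ∫_{0}^{1} (9) · r dr dθ.

Inner integral (in r): ∫_{0}^{1} (9) · r dr = 9/2.

Outer integral (in θ): ∫_{0}^{π} (9/2) dθ = 9π/2.

Therefore ∬_D (9) dA = 9π/2.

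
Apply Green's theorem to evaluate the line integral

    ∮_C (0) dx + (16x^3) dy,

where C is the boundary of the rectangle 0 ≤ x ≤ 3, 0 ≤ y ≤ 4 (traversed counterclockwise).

Green's theorem converts the closed line integral into a double integral over the enclosed region D:

    ∮_C P dx + Q dy = ∬_D (∂Q/∂x - ∂P/∂y) dA.

Here P = 0, Q = 16x^3, so

    ∂Q/∂x = 48x^2,    ∂P/∂y = 0,
    ∂Q/∂x - ∂P/∂y = 48x^2.

D is the region 0 ≤ x ≤ 3, 0 ≤ y ≤ 4. Evaluating the double integral:

    ∬_D (48x^2) dA = ∫_0^{3} ∫_0^{4} (48x^2) dy dx.

Inner (y from 0 to 4): 192x^2.
Outer (x from 0 to 3): 1728.

Therefore ∮_C P dx + Q dy = 1728.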